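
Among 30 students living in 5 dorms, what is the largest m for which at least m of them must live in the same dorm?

6

The 30 students fall into 5 dorms.
If each of the 5 dorms held at most 5, the total would be at most 5 × 5 = 25 < 30, a contradiction.
So at least one holds ⌈30/5⌉ = 6.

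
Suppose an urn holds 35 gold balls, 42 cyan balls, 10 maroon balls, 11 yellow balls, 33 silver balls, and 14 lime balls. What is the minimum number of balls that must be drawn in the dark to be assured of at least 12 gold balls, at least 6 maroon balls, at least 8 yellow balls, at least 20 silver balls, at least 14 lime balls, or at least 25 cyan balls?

The worst case stops just short of every target: 11 gold, 24 cyan, 5 maroon, 7 yellow, 19 silver, 13 lime — 11 + 24 + 5 + 7 + 19 + 13 = 79 balls.
One more ball must push some color to its target, so 79 + 1 = 80.

80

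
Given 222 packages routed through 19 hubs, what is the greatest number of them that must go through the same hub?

If each of the 19 hubs held at most 11, the total would be at most 19 × 11 = 209 < 222, a contradiction.
So at least one holds ⌈222/19⌉ = 12.

12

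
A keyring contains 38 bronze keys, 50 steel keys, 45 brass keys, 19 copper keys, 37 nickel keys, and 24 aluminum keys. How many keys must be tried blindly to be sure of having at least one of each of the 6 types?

195

The hardest type to obtain is copper: we could draw every other key first — 213 − 19 = 194 keys — without a single copper one.
The next draw must be copper, so 194 + 1 = 195.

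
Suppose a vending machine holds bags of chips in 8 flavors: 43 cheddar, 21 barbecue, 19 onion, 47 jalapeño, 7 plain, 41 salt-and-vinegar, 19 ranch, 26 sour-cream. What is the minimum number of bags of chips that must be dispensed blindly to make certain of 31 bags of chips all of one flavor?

183

Treat the 8 flavors as pigeonholes.
In the worst case we take at most 30 of each flavor, but all 21 barbecue, all 19 onion, all 7 plain, all 19 ranch, and all 26 sour-cream (fewer than 30), giving 30 + 21 + 19 + 30 + 7 + 30 + 19 + 26 = 182.
One more bag of chips then forces some flavor to 31, so 182 + 1 = 183.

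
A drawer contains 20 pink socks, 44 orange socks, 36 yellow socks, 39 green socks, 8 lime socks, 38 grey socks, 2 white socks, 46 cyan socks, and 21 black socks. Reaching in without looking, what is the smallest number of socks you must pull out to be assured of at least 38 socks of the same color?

In the worst case we take at most 37 of each color, but all 20 pink, all 36 yellow, all 8 lime, all 2 white, and all 21 black (fewer than 37), giving 20 + 37 + 36 + 37 + 8 + 37 + 2 + 37 + 21 = 235.
One more sock then forces some color to 38, so 235 + 1 = 236.

236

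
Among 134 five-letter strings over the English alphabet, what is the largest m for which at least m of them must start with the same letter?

6

There are 26 possible first letters, which serve as the pigeonholes.
If each of the 26 possible first letters held at most 5, the total would be at most 26 × 5 = 130 < 134, a contradiction.
So at least one holds ⌈134/26⌉ = 6.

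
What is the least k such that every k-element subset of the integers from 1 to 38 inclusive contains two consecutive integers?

20

Partition {1, …, 38} into 19 pairs: {1,2}, {3,4}, …, {37,38}.
Choosing 19 integers — say the 19 even numbers 2, 4, …, 38 — takes one from each pair and avoids the property.
Choosing 20 forces two into the same pair by pigeonhole, and those are consecutive. So 20.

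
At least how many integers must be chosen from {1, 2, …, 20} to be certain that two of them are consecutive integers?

Partition {1, …, 20} into 10 pairs: {1,2}, {3,4}, …, {19,20}.
Choosing 10 integers — say the 10 even numbers 2, 4, …, 20 — takes one from each pair and avoids the property.
Choosing 11 forces two into the same pair by pigeonhole, and those are consecutive. So 11.

11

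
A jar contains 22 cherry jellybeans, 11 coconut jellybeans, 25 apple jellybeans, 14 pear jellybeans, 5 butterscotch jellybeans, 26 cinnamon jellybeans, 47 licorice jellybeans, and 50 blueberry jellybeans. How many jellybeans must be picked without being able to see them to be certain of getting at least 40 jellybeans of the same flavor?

Treat the 8 flavors as pigeonholes.
In the worst case we take at most 39 of each flavor, but all 22 cherry, all 11 coconut, all 25 apple, all 14 pear, all 5 butterscotch, and all 26 cinnamon (fewer than 39), giving 22 + 11 + 25 + 14 + 5 + 26 + 39 + 39 = 181.
One more jellybean then forces some flavor to 40, so 181 + 1 = 182.

182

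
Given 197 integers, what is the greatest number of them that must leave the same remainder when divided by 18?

The 197 integers fall into 18 residue classes modulo 18.
If each of the 18 residue classes modulo 18 held at most 10, the total would be at most 18 × 10 = 180 < 197, a contradiction.
So at least one holds ⌈197/18⌉ = 11.

11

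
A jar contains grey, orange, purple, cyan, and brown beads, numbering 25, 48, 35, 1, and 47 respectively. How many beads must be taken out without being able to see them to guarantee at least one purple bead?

122

The worst case draws every non-purple bead first: 25 + 48 + 1 + 47 = 121.
The next draw is then forced to be purple, giving 121 + 1 = 122.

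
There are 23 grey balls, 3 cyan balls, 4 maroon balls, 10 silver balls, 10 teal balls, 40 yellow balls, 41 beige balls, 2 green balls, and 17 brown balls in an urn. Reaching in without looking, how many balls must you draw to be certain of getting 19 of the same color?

101

In the worst case we take at most 18 of each color, but all 3 cyan, all 4 maroon, all 10 silver, all 10 teal, all 2 green, and all 17 brown (fewer than 18), giving 18 + 3 + 4 + 10 + 10 + 18 + 18 + 2 + 17 = 100.
One more ball then forces some color to 19, so 100 + 1 = 101.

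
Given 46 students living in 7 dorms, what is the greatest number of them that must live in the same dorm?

7

The 46 students fall into 7 dorms.
If each of the 7 dorms held at most 6, the total would be at most 7 × 6 = 42 < 46, a contradiction.
So at least one holds ⌈46/7⌉ = 7.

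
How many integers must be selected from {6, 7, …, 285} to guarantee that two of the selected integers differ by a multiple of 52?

53

Use the pigeonhole principle on residue classes: group the integers by remainder mod 52; there are 52 residue classes, each nonempty in this range.
Choosing one from each class (52 integers) avoids any shared remainder.
One more choice must repeat a class, so two differ by a multiple of 52. Hence 52 + 1 = 53.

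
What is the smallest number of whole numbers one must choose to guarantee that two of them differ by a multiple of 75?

76

Use the pigeonhole principle on residue classes: two integers differ by a multiple of 75 exactly when they share a remainder mod 75.
There are 75 residue classes mod 75, so 75 integers can all lie in distinct classes.
One more integer must repeat a residue, giving a difference divisible by 75. So n = 75 + 1 = 76.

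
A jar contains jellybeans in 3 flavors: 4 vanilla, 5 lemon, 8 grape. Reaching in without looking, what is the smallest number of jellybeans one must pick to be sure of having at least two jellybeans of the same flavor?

4

Treat the 3 flavors as pigeonholes.
The worst case takes 1 jellybean of each flavor without reaching 2 of any: 3 × 1 = 3.
The next jellybean must bring some flavor to 2, so 3 + 1 = 4.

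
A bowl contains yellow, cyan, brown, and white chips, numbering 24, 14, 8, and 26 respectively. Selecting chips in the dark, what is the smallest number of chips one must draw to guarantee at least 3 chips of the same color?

9

Treat the 4 colors as pigeonholes.
The worst case takes 2 chips of each color without reaching 3 of any: 4 × 2 = 8.
The next chip must bring some color to 3, so 8 + 1 = 9.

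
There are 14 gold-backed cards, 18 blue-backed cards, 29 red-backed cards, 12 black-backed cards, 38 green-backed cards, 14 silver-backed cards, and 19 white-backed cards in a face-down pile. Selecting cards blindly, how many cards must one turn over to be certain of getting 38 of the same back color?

In the worst case we take at most 37 of each back color, but all 14 gold-backed, all 18 blue-backed, all 29 red-backed, all 12 black-backed, all 14 silver-backed, and all 19 white-backed (fewer than 37), giving 14 + 18 + 29 + 12 + 37 + 14 + 19 = 143.
One more card then forces some back color to 38, so 143 + 1 = 144.

144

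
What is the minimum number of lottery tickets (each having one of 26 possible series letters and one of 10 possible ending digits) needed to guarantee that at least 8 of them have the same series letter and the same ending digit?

There are 26 × 10 = 260 (series letter, ending digit) combinations acting as pigeonholes.
With 260 × 7 = 1820 lottery tickets we could place exactly 7 in each, with no (series letter, ending digit) pair reaching 8.
One more forces some (series letter, ending digit) pair to hold 8, so 1820 + 1 = 1821.

1821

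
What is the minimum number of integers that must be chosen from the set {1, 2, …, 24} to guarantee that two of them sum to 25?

13

Partition {1, …, 24} into 12 pairs: {1,24}, {2,23}, …, {12,13}.
Choosing 12 integers — say the integers 1 through 12 — takes one from each pair and avoids the property.
Choosing 13 forces two into the same pair by pigeonhole, and those sum to 25. So 13.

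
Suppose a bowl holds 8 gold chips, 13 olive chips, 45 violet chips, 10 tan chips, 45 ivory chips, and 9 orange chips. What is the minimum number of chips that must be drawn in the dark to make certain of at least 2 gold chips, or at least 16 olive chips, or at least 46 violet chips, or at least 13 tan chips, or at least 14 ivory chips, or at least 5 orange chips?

The worst case stops just short of every target: 1 gold, all 13 olive, 45 violet, all 10 tan, 13 ivory, 4 orange — 1 + 13 + 45 + 10 + 13 + 4 = 86 chips.
One more chip must push some color to its target, so 86 + 1 = 87.

87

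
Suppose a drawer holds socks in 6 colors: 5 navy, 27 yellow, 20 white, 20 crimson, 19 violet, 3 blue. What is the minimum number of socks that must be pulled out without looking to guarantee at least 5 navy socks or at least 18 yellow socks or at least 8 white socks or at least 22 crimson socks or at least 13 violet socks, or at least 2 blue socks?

The worst case stops just short of every target: 4 navy, 17 yellow, 7 white, all 20 crimson, 12 violet, 1 blue — 4 + 17 + 7 + 20 + 12 + 1 = 61 socks.
One more sock must push some color to its target, so 61 + 1 = 62.

62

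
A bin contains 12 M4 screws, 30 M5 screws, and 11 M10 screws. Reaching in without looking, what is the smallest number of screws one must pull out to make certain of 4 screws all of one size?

10

The worst case takes 3 screws of each size without reaching 4 of any: 3 × 3 = 9.
The next screw must bring some size to 4, so 9 + 1 = 10.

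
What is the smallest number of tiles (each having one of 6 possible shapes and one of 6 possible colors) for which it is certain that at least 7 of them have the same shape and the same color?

There are 6 × 6 = 36 (shape, color) combinations acting as pigeonholes.
With 36 × 6 = 216 tiles we could place exactly 6 in each, with no (shape, color) pair reaching 7.
One more forces some (shape, color) pair to hold 7, so 216 + 1 = 217.

217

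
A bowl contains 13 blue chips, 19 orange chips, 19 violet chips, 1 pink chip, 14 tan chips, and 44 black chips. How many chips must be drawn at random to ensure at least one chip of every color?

The hardest color to obtain is pink: we could draw every other chip first — 110 − 1 = 109 chips — without a single pink one.
The next draw must be pink, so 109 + 1 = 110.

110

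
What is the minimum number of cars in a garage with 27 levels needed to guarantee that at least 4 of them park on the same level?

There are 27 levels acting as pigeonholes.
With 27 × 3 = 81 cars we could place exactly 3 in each, with no class reaching 4.
One more forces some class to hold 4, so 81 + 1 = 82.

82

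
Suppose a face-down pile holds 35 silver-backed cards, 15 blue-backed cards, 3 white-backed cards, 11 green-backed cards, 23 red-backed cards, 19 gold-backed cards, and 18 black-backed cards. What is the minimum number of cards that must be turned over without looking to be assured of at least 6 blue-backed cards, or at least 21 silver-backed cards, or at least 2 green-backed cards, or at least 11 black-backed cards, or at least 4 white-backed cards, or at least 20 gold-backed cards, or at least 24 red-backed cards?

82

Each of the 7 back colors has its own threshold; avoid all of them simultaneously.
The worst case stops just short of every target: 20 silver-backed, 5 blue-backed, 3 white-backed, 1 green-backed, 23 red-backed, 19 gold-backed, 10 black-backed — 20 + 5 + 3 + 1 + 23 + 19 + 10 = 81 cards.
One more card must push some back color to its target, so 81 + 1 = 82.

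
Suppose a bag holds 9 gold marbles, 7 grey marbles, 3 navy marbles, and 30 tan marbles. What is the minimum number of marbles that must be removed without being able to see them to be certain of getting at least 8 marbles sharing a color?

25

In the worst case we take at most 7 of each color, but all 3 navy (fewer than 7), giving 7 + 7 + 3 + 7 = 24.
One more marble then forces some color to 8, so 24 + 1 = 25.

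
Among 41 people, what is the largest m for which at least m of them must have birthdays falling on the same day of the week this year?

The 41 people fall into 7 days of the week.
If each of the 7 days of the week held at most 5, the total would be at most 7 × 5 = 35 < 41, a contradiction.
So at least one holds ⌈41/7⌉ = 6.

6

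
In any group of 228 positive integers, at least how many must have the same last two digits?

3

There are 100 possible two-digit endings, which serve as the pigeonholes.
If each of the 100 possible two-digit endings held at most 2, the total would be at most 100 × 2 = 200 < 228, a contradiction.
So at least one holds ⌈228/100⌉ = 3.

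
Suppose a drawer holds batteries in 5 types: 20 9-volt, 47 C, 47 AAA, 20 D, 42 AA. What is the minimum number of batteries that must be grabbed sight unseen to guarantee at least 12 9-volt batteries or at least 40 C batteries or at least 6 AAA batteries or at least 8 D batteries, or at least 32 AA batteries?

Each of the 5 types has its own threshold; avoid all of them simultaneously.
The worst case stops just short of every target: 11 9-volt, 39 C, 5 AAA, 7 D, 31 AA — 11 + 39 + 5 + 7 + 31 = 93 batteries.
One more battery must push some type to its target, so 93 + 1 = 94.

94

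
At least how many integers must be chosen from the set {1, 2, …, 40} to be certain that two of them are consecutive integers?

21

Partition {1, …, 40} into 20 pairs: {1,2}, {3,4}, …, {39,40}.
Choosing 20 integers — say the 20 even numbers 2, 4, …, 40 — takes one from each pair and avoids the property.
Choosing 21 forces two into the same pair by pigeonhole, and those are consecutive. So 21.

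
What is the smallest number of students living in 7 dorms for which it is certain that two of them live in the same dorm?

8

There are 7 dorms acting as pigeonholes.
With 7 students we could place one in each, avoiding any repeat.
One more forces some class to hold 2, so 7 + 1 = 8.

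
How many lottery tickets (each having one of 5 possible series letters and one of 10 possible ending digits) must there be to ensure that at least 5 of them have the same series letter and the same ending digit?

There are 5 × 10 = 50 (series letter, ending digit) combinations acting as pigeonholes.
With 50 × 4 = 200 lottery tickets we could place exactly 4 in each, with no (series letter, ending digit) pair reaching 5.
One more forces some (series letter, ending digit) pair to hold 5, so 200 + 1 = 201.

201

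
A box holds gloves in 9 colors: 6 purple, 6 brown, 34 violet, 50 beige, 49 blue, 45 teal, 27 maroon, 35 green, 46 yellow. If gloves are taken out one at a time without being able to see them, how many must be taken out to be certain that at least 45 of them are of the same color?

Treat the 9 colors as pigeonholes.
In the worst case we take at most 44 of each color, but all 6 purple, all 6 brown, all 34 violet, all 27 maroon, and all 35 green (fewer than 44), giving 6 + 6 + 34 + 44 + 44 + 44 + 27 + 35 + 44 = 284.
One more glove then forces some color to 45, so 284 + 1 = 285.

285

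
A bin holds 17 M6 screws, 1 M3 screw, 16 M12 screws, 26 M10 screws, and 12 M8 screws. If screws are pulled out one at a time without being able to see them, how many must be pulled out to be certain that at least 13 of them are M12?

To avoid M12 screws as long as possible, exhaust the other 4 sizes first.
The worst case draws every non-M12 screw first: 17 + 1 + 26 + 12 = 56.
The next 13 draws are then forced to be M12, giving 56 + 13 = 69.

69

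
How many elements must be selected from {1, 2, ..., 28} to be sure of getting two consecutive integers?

15

Partition {1, …, 28} into 14 pairs: {1,2}, {3,4}, …, {27,28}.
Choosing 14 integers — say the 14 even numbers 2, 4, …, 28 — takes one from each pair and avoids the property.
Choosing 15 forces two into the same pair by pigeonhole, and those are consecutive. So 15.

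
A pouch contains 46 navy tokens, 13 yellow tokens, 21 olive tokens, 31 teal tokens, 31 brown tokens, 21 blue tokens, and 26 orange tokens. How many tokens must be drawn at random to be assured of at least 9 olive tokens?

To avoid olive tokens as long as possible, exhaust the other 6 colors first.
The worst case draws every non-olive token first: 46 + 13 + 31 + 31 + 21 + 26 = 168.
The next 9 draws are then forced to be olive, giving 168 + 9 = 177.

177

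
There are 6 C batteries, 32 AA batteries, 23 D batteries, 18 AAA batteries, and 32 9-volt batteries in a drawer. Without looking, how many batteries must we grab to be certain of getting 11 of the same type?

In the worst case we take at most 10 of each type, but all 6 C (fewer than 10), giving 6 + 10 + 10 + 10 + 10 = 46.
One more battery then forces some type to 11, so 46 + 1 = 47.

47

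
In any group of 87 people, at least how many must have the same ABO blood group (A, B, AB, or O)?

22

There are 4 ABO blood groups, which serve as the pigeonholes.
If each of the 4 ABO blood groups held at most 21, the total would be at most 4 × 21 = 84 < 87, a contradiction.
So at least one holds ⌈87/4⌉ = 22.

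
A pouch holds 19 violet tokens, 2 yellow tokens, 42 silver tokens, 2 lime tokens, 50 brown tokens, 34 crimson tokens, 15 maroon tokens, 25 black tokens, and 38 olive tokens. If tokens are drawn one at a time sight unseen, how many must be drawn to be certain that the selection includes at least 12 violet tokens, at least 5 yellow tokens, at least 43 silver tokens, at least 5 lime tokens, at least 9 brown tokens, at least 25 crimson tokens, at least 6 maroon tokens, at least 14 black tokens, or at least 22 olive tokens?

The worst case stops just short of every target: 11 violet, all 2 yellow, 42 silver, all 2 lime, 8 brown, 24 crimson, 5 maroon, 13 black, 21 olive — 11 + 2 + 42 + 2 + 8 + 24 + 5 + 13 + 21 = 128 tokens.
One more token must push some color to its target, so 128 + 1 = 129.

129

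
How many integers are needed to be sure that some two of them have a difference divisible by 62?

63

Two integers differ by a multiple of 62 exactly when they share a remainder mod 62.
There are 62 residue classes mod 62, so 62 integers can all lie in distinct classes.
One more integer must repeat a residue, giving a difference divisible by 62. So n = 62 + 1 = 63.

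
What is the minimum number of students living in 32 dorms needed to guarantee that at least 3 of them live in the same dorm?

65

There are 32 dorms acting as pigeonholes.
With 32 × 2 = 64 students we could place exactly 2 in each, with no class reaching 3.
One more forces some class to hold 3, so 64 + 1 = 65.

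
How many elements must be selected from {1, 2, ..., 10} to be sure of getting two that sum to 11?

Partition {1, …, 10} into 5 pairs: {1,10}, {2,9}, …, {5,6}.
Choosing 5 integers — say the integers 1 through 5 — takes one from each pair and avoids the property.
Choosing 6 forces two into the same pair by pigeonhole, and those sum to 11. So 6.

6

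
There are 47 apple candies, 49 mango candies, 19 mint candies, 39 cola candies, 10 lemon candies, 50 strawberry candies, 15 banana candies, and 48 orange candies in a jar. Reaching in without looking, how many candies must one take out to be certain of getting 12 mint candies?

To avoid mint candies as long as possible, exhaust the other 7 flavors first.
The worst case draws every non-mint candy first: 47 + 49 + 39 + 10 + 50 + 15 + 48 = 258.
The next 12 draws are then forced to be mint, giving 258 + 12 = 270.

270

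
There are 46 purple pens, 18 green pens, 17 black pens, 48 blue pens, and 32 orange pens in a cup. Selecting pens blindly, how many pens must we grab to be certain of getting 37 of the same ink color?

140

Treat the 5 ink colors as pigeonholes.
In the worst case we take at most 36 of each ink color, but all 18 green, all 17 black, and all 32 orange (fewer than 36), giving 36 + 18 + 17 + 36 + 32 = 139.
One more pen then forces some ink color to 37, so 139 + 1 = 140.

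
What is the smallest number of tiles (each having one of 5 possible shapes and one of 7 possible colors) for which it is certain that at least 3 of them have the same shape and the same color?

There are 5 × 7 = 35 (shape, color) combinations acting as pigeonholes.
With 35 × 2 = 70 tiles we could place exactly 2 in each, with no (shape, color) pair reaching 3.
One more forces some (shape, color) pair to hold 3, so 70 + 1 = 71.

71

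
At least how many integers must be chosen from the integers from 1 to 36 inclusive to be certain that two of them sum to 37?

Partition {1, …, 36} into 18 pairs: {1,36}, {2,35}, …, {18,19}.
Choosing 18 integers — say the integers 1 through 18 — takes one from each pair and avoids the property.
Choosing 19 forces two into the same pair by pigeonhole, and those sum to 37. So 19.

19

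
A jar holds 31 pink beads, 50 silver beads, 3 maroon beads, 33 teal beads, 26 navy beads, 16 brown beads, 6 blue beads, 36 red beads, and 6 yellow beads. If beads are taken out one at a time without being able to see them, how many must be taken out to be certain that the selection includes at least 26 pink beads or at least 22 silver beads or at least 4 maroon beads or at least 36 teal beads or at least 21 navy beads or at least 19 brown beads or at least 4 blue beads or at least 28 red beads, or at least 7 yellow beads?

155

The worst case stops just short of every target: 25 pink, 21 silver, 3 maroon, all 33 teal, 20 navy, all 16 brown, 3 blue, 27 red, 6 yellow — 25 + 21 + 3 + 33 + 20 + 16 + 3 + 27 + 6 = 154 beads.
One more bead must push some color to its target, so 154 + 1 = 155.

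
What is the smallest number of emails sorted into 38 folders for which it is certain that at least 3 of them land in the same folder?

There are 38 folders acting as pigeonholes.
With 38 × 2 = 76 emails we could place exactly 2 in each, with no class reaching 3.
One more forces some class to hold 3, so 76 + 1 = 77.

77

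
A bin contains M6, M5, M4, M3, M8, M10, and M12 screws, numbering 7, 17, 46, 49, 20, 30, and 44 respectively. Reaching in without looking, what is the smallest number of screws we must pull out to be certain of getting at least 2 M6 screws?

208

To avoid M6 screws as long as possible, exhaust the other 6 sizes first.
The worst case draws every non-M6 screw first: 17 + 46 + 49 + 20 + 30 + 44 = 206.
The next 2 draws are then forced to be M6, giving 206 + 2 = 208.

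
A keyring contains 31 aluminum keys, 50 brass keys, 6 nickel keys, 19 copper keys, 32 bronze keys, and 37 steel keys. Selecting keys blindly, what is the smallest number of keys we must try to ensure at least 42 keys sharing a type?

In the worst case we take at most 41 of each type, but all 31 aluminum, all 6 nickel, all 19 copper, all 32 bronze, and all 37 steel (fewer than 41), giving 31 + 41 + 6 + 19 + 32 + 37 = 166.
One more key then forces some type to 42, so 166 + 1 = 167.

167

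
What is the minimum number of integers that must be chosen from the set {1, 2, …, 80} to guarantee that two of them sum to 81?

Partition {1, …, 80} into 40 pairs: {1,80}, {2,79}, …, {40,41}.
Choosing 40 integers — say the integers 1 through 40 — takes one from each pair and avoids the property.
Choosing 41 forces two into the same pair by pigeonhole, and those sum to 81. So 41.

41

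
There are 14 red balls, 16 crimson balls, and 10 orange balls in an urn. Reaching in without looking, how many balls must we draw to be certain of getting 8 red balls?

The worst case draws every non-red ball first: 16 + 10 = 26.
The next 8 draws are then forced to be red, giving 26 + 8 = 34.

34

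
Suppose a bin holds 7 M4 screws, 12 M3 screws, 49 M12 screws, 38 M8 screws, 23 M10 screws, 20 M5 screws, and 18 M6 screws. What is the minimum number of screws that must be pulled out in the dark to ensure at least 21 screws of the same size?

118

Treat the 7 sizes as pigeonholes.
In the worst case we take at most 20 of each size, but all 7 M4, all 12 M3, and all 18 M6 (fewer than 20), giving 7 + 12 + 20 + 20 + 20 + 20 + 18 = 117.
One more screw then forces some size to 21, so 117 + 1 = 118.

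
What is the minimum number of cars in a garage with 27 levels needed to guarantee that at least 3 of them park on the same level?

55

There are 27 levels acting as pigeonholes.
With 27 × 2 = 54 cars we could place exactly 2 in each, with no class reaching 3.
One more forces some class to hold 3, so 54 + 1 = 55.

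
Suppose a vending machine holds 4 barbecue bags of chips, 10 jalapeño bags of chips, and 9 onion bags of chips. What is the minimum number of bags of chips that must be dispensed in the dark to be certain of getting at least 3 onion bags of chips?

To avoid onion bags of chips as long as possible, exhaust the other 2 flavors first.
The worst case draws every non-onion bag of chips first: 4 + 10 = 14.
The next 3 draws are then forced to be onion, giving 14 + 3 = 17.

17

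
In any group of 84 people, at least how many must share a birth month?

7

The 84 people fall into 12 months of the year.
If each of the 12 months of the year held at most 6, the total would be at most 12 × 6 = 72 < 84, a contradiction.
So at least one holds ⌈84/12⌉ = 7.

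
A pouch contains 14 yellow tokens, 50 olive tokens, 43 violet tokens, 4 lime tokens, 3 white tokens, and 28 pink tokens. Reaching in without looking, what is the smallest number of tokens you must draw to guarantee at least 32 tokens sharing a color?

Treat the 6 colors as pigeonholes.
In the worst case we take at most 31 of each color, but all 14 yellow, all 4 lime, all 3 white, and all 28 pink (fewer than 31), giving 14 + 31 + 31 + 4 + 3 + 28 = 111.
One more token then forces some color to 32, so 111 + 1 = 112.

112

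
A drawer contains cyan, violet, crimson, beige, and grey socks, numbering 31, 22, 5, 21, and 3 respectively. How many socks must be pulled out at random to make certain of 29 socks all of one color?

In the worst case we take at most 28 of each color, but all 22 violet, all 5 crimson, all 21 beige, and all 3 grey (fewer than 28), giving 28 + 22 + 5 + 21 + 3 = 79.
One more sock then forces some color to 29, so 79 + 1 = 80.

80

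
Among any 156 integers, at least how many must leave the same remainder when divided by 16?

10

The 156 integers fall into 16 residue classes modulo 16.
If each of the 16 residue classes modulo 16 held at most 9, the total would be at most 16 × 9 = 144 < 156, a contradiction.
So at least one holds ⌈156/16⌉ = 10.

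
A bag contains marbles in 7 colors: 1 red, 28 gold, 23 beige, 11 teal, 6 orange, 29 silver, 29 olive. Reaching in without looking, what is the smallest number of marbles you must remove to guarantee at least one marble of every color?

127

The hardest color to obtain is red: we could draw every other marble first — 127 − 1 = 126 marbles — without a single red one.
The next draw must be red, so 126 + 1 = 127.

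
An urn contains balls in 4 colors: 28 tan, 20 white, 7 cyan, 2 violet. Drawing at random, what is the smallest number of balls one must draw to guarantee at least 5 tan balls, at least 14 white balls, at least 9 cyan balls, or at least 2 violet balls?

26

Each of the 4 colors has its own threshold; avoid all of them simultaneously.
The worst case stops just short of every target: 4 tan, 13 white, all 7 cyan, 1 violet — 4 + 13 + 7 + 1 = 25 balls.
One more ball must push some color to its target, so 25 + 1 = 26.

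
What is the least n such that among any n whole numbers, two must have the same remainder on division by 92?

93

Two integers differ by a multiple of 92 exactly when they share a remainder mod 92.
There are 92 residue classes mod 92, so 92 integers can all lie in distinct classes.
One more integer must repeat a residue, giving a difference divisible by 92. So n = 92 + 1 = 93.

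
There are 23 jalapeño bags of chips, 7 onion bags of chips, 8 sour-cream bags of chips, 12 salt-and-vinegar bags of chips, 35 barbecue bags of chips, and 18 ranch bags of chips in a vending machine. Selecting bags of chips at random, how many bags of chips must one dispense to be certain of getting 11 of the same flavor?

56

Treat the 6 flavors as pigeonholes.
In the worst case we take at most 10 of each flavor, but all 7 onion and all 8 sour-cream (fewer than 10), giving 10 + 7 + 8 + 10 + 10 + 10 = 55.
One more bag of chips then forces some flavor to 11, so 55 + 1 = 56.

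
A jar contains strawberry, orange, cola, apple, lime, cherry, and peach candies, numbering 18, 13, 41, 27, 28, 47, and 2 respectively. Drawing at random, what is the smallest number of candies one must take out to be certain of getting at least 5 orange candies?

To avoid orange candies as long as possible, exhaust the other 6 flavors first.
The worst case draws every non-orange candy first: 18 + 41 + 27 + 28 + 47 + 2 = 163.
The next 5 draws are then forced to be orange, giving 163 + 5 = 168.

168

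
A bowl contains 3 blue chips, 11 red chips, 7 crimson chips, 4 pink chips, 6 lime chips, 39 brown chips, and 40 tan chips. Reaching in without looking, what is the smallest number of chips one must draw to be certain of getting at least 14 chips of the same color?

In the worst case we take at most 13 of each color, but all 3 blue, all 11 red, all 7 crimson, all 4 pink, and all 6 lime (fewer than 13), giving 3 + 11 + 7 + 4 + 6 + 13 + 13 = 57.
One more chip then forces some color to 14, so 57 + 1 = 58.

58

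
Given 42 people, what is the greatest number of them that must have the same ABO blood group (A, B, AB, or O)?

There are 4 ABO blood groups, which serve as the pigeonholes.
If each of the 4 ABO blood groups held at most 10, the total would be at most 4 × 10 = 40 < 42, a contradiction.
So at least one holds ⌈42/4⌉ = 11.

11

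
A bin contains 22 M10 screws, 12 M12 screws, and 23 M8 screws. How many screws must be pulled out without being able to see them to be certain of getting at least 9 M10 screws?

To avoid M10 screws as long as possible, exhaust the other 2 sizes first.
The worst case draws every non-M10 screw first: 12 + 23 = 35.
The next 9 draws are then forced to be M10, giving 35 + 9 = 44.

44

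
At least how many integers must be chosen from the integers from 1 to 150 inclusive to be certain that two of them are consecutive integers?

Partition {1, …, 150} into 75 pairs: {1,2}, {3,4}, …, {149,150}.
Choosing 75 integers — say the 75 even numbers 2, 4, …, 150 — takes one from each pair and avoids the property.
Choosing 76 forces two into the same pair by pigeonhole, and those are consecutive. So 76.

76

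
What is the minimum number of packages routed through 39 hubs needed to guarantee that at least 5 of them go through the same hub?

157

There are 39 hubs acting as pigeonholes.
With 39 × 4 = 156 packages we could place exactly 4 in each, with no class reaching 5.
One more forces some class to hold 5, so 156 + 1 = 157.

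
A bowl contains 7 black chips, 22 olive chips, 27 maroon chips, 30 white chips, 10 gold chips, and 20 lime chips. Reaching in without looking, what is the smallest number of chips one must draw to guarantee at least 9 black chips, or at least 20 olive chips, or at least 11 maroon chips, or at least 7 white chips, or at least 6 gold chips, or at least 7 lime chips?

54

The worst case stops just short of every target: all 7 black, 19 olive, 10 maroon, 6 white, 5 gold, 6 lime — 7 + 19 + 10 + 6 + 5 + 6 = 53 chips.
One more chip must push some color to its target, so 53 + 1 = 54.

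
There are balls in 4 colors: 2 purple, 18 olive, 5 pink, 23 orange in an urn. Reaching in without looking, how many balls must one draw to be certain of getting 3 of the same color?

9

The worst case takes 2 balls of each color without reaching 3 of any: 4 × 2 = 8.
The next ball must bring some color to 3, so 8 + 1 = 9.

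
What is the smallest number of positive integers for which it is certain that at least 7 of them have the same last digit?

61

There are 10 possible last digits acting as pigeonholes.
With 10 × 6 = 60 positive integers we could place exactly 6 in each, with no class reaching 7.
One more forces some class to hold 7, so 60 + 1 = 61.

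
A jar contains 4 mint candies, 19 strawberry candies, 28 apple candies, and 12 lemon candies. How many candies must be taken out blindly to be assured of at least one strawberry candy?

45

The worst case draws every non-strawberry candy first: 4 + 28 + 12 = 44.
The next draw is then forced to be strawberry, giving 44 + 1 = 45.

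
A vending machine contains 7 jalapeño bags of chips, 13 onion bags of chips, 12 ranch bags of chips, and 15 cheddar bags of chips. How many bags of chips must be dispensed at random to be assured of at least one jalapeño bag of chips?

The worst case draws every non-jalapeño bag of chips first: 13 + 12 + 15 = 40.
The next draw is then forced to be jalapeño, giving 40 + 1 = 41.

41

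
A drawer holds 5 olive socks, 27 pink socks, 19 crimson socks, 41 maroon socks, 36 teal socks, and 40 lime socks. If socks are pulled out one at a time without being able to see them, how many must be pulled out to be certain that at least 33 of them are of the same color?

Treat the 6 colors as pigeonholes.
In the worst case we take at most 32 of each color, but all 5 olive, all 27 pink, and all 19 crimson (fewer than 32), giving 5 + 27 + 19 + 32 + 32 + 32 = 147.
One more sock then forces some color to 33, so 147 + 1 = 148.

148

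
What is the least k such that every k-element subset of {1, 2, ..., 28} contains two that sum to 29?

15

Partition {1, …, 28} into 14 pairs: {1,28}, {2,27}, …, {14,15}.
Choosing 14 integers — say the integers 1 through 14 — takes one from each pair and avoids the property.
Choosing 15 forces two into the same pair by pigeonhole, and those sum to 29. So 15.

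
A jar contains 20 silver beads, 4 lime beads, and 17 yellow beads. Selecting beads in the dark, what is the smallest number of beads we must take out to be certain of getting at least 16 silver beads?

The worst case draws every non-silver bead first: 4 + 17 = 21.
The next 16 draws are then forced to be silver, giving 21 + 16 = 37.

37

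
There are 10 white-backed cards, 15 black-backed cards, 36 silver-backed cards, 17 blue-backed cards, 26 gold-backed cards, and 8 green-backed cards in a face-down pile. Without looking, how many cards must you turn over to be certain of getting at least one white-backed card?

103

To avoid white-backed cards as long as possible, exhaust the other 5 back colors first.
The worst case draws every non-white-backed card first: 15 + 36 + 17 + 26 + 8 = 102.
The next draw is then forced to be white-backed, giving 102 + 1 = 103.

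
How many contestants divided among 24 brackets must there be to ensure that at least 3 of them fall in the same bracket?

49

There are 24 brackets acting as pigeonholes.
With 24 × 2 = 48 contestants we could place exactly 2 in each, with no class reaching 3.
One more forces some class to hold 3, so 48 + 1 = 49.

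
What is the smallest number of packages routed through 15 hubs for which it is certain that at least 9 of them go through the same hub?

121

There are 15 hubs acting as pigeonholes.
With 15 × 8 = 120 packages we could place exactly 8 in each, with no class reaching 9.
One more forces some class to hold 9, so 120 + 1 = 121.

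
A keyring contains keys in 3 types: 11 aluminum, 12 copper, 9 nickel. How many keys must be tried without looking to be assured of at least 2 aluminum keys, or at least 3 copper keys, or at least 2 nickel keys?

Each of the 3 types has its own threshold; avoid all of them simultaneously.
The worst case stops just short of every target: 1 aluminum, 2 copper, 1 nickel — 1 + 2 + 1 = 4 keys.
One more key must push some type to its target, so 4 + 1 = 5.

5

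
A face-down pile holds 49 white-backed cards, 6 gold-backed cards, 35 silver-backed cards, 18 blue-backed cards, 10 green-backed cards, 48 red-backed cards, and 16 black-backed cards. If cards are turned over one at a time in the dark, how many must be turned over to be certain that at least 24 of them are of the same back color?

120

In the worst case we take at most 23 of each back color, but all 6 gold-backed, all 18 blue-backed, all 10 green-backed, and all 16 black-backed (fewer than 23), giving 23 + 6 + 23 + 18 + 10 + 23 + 16 = 119.
One more card then forces some back color to 24, so 119 + 1 = 120.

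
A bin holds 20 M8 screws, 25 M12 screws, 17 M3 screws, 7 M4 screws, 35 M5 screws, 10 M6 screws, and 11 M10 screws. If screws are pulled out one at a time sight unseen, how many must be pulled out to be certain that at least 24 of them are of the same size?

Treat the 7 sizes as pigeonholes.
In the worst case we take at most 23 of each size, but all 20 M8, all 17 M3, all 7 M4, all 10 M6, and all 11 M10 (fewer than 23), giving 20 + 23 + 17 + 7 + 23 + 10 + 11 = 111.
One more screw then forces some size to 24, so 111 + 1 = 112.

112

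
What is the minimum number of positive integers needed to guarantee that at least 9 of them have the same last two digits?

801

There are 100 possible two-digit endings acting as pigeonholes.
With 100 × 8 = 800 positive integers we could place exactly 8 in each, with no class reaching 9.
One more forces some class to hold 9, so 800 + 1 = 801.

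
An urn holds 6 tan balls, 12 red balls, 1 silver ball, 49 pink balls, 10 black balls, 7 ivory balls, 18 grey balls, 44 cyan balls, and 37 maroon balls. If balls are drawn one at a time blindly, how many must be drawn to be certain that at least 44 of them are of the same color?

178

Treat the 9 colors as pigeonholes.
In the worst case we take at most 43 of each color, but all 6 tan, all 12 red, all 1 silver, all 10 black, all 7 ivory, all 18 grey, and all 37 maroon (fewer than 43), giving 6 + 12 + 1 + 43 + 10 + 7 + 18 + 43 + 37 = 177.
One more ball then forces some color to 44, so 177 + 1 = 178.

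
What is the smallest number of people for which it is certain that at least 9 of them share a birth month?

There are 12 months of the year acting as pigeonholes.
With 12 × 8 = 96 people we could place exactly 8 in each, with no class reaching 9.
One more forces some class to hold 9, so 96 + 1 = 97.

97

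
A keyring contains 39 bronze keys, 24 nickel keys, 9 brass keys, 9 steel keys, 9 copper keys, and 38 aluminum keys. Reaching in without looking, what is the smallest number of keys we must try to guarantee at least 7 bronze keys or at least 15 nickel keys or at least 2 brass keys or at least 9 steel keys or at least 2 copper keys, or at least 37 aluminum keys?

Each of the 6 types has its own threshold; avoid all of them simultaneously.
The worst case stops just short of every target: 6 bronze, 14 nickel, 1 brass, 8 steel, 1 copper, 36 aluminum — 6 + 14 + 1 + 8 + 1 + 36 = 66 keys.
One more key must push some type to its target, so 66 + 1 = 67.

67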